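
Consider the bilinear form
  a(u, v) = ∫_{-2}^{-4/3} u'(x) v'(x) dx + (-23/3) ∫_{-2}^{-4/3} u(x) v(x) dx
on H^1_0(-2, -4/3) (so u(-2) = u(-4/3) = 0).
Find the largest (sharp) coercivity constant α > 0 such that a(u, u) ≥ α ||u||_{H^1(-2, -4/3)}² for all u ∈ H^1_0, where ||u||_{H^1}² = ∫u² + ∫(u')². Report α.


α = (-92 + 27*π^2)/(3*(4 + 9*π^2))

Coercivity of a(·,·) on H^1_0(-2, -4/3) means a(u, u) ≥ α ||u||_{H^1}² for every u ∈ H^1_0.
The interval has length L = 2/3, and Poincaré/coercivity depend only on L. Here a(u, u) = ∫(u')² + (-23/3)·∫u².
Here c = -23/3 < 0 with |c| < (π/L)² = 9*π^2/4, so coercivity still holds. The condition a(u,u) ≥ α||u||_{H^1}² reads (1−α)∫(u')² ≥ (α−c)∫u². Any admissible α is ≤ 1 (rapidly oscillating u have ∫u²/∫(u')² → 0), and α = 1 would force 0 ≥ (1−c)∫u², impossible since c < 1; so 1−α > 0. By the sharp Poincaré inequality on H^1_0 of an interval of length L, ∫(u')² ≥ (π/L)²∫u² with equality for the first sine mode sin(π(x−x₀)/L) (x₀ the left endpoint), so the inequality holds for all u iff (1−α)(π/L)² ≥ α − c, i.e. α ≤ ((π/L)² + c)/((π/L)² + 1) = (1 + c(L/π)²)/(1 + (L/π)²). (Direct route, valid since c ≤ 0: Poincaré gives c∫u² ≥ c(L/π)²∫(u')², so a(u,u) ≥ (1 + c(L/π)²)∫(u')², while ||u||_{H^1}² ≤ (1 + (L/π)²)∫(u')²; dividing yields the same α.) With (π/L)² = 9*π^2/4 and c = -23/3, the largest admissible constant is α = ((π/L)² + c)/((π/L)² + 1).
Simplifying, α = (-92 + 27*π^2)/(3*(4 + 9*π^2)).


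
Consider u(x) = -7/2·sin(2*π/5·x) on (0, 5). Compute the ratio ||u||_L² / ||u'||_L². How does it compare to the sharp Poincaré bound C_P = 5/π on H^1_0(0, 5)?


||u||_L² / ||u'||_L² = 5/(2*π) < C_P = 5/π.

u(x) = -7/2·sin(2*π/5·x), so u'(x) = -7*π*cos(2*π*x/5)/5.
Writing u(x) = A·sin(kπx/L) with A = -7/2 and k = 2, use ∫_0^L sin²(kπx/L) dx = L/2 and ∫_0^L cos²(kπx/L) dx = L/2.
u² = 49/4·sin²(2*π/5·x) and (u')² = 49*π^2/25·cos²(2*π/5·x), and each of sin², cos² integrates to L/2 = 5/2 over (0, 5).
∫_0^5 u² dx = 245/8, so ||u||_L² = 7*sqrt(10)/4.
∫_0^5 (u')² dx = 49*π^2/10, so ||u'||_L² = 7*sqrt(10)*π/10.
Ratio ||u||_L² / ||u'||_L² = 5/(2*π).
Sharp Poincaré constant on H^1_0(0, 5) is C_P = L/π = 5/π, achieved by sin(π/5·x).
This is the k = 2 harmonic; the ratio L/(kπ) is strictly less than C_P = L/π, consistent with the sharp inequality ||u||_L² ≤ C_P ||u'||_L².


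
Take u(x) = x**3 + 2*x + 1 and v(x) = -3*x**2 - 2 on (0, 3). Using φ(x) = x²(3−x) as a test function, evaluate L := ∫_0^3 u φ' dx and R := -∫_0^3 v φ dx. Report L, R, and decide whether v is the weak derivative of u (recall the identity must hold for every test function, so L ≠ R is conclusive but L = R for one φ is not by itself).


LHS = -432/5, RHS = 432/5. No, v is not the weak derivative of u.

u(x) = x**3 + 2*x + 1, classical derivative u'(x) = 3*x**2 + 2.
φ(x) = x²(3−x), so φ'(x) = 3*x*(2 - x).
Note φ(0) = φ(3) = 0, so the boundary term u·φ vanishes.
LHS = ∫_0^3 u(x) φ'(x) dx = ∫_0^3 (-3*x^5 + 6*x^4 - 6*x^3 + 9*x^2 + 6*x) dx. Term by term:
  ∫_0^3 -3*x^5 dx = -729/2;  ∫_0^3 6*x^4 dx = 1458/5;  ∫_0^3 -6*x^3 dx = -243/2;
  ∫_0^3 9*x^2 dx = 81;  ∫_0^3 6*x dx = 27.
Sum: -729/2 + 1458/5 − 243/2 + 81 + 27 = -432/5.
So LHS = -432/5.
∫_0^3 v(x) φ(x) dx = ∫_0^3 (3*x^5 - 9*x^4 + 2*x^3 - 6*x^2) dx. Term by term:
  ∫_0^3 3*x^5 dx = 729/2;  ∫_0^3 -9*x^4 dx = -2187/5;  ∫_0^3 2*x^3 dx = 81/2;
  ∫_0^3 -6*x^2 dx = -54.
Sum: 729/2 − 2187/5 + 81/2 − 54 = -432/5.
So RHS = -∫_0^3 v(x) φ(x) dx = 432/5.
LHS − RHS = -864/5 ≠ 0, so the identity fails.
(For a valid weak derivative the identity must hold for EVERY test function, in particular this one. The failure shows v is NOT the weak derivative of u.)
Correct weak derivative would be u'(x) = 3*x**2 + 2.


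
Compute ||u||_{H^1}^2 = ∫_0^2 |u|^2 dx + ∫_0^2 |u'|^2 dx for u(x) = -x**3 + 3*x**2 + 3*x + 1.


||u||_{H^1}^2 = 5008/35

The H^1 norm (squared) on an interval (0, L) is
  ||u||_{H^1}^2 = ∫_0^L u(x)^2 dx + ∫_0^L u'(x)^2 dx.
Compute u'(x) = -3*x**2 + 6*x + 3.
Then u(x)^2 = x**6 - 6*x**5 + 3*x**4 + 16*x**3 + 15*x**2 + 6*x + 1 and u'(x)^2 = 9*x**4 - 36*x**3 + 18*x**2 + 36*x + 9.
Integrate each monomial from 0 to 2 using ∫_0^2 c·x^n dx = c·2^(n+1)/(n+1):
  ∫_0^2 u(x)^2 dx = ∫_0^2 (x^6 - 6*x^5 + 3*x^4 + 16*x^3 + 15*x^2 + 6*x + 1) dx. Term by term:
    ∫_0^2 x^6 dx = 128/7;  ∫_0^2 -6*x^5 dx = -64;  ∫_0^2 3*x^4 dx = 96/5;
    ∫_0^2 16*x^3 dx = 64;  ∫_0^2 15*x^2 dx = 40;  ∫_0^2 6*x dx = 12;
    ∫_0^2 1 dx = 2.
  Sum: 128/7 − 64 + 96/5 + 64 + 40 + 12 + 2 = 3202/35.
  ∫_0^2 u'(x)^2 dx = ∫_0^2 (9*x^4 - 36*x^3 + 18*x^2 + 36*x + 9) dx. Term by term:
    ∫_0^2 9*x^4 dx = 288/5;  ∫_0^2 -36*x^3 dx = -144;  ∫_0^2 18*x^2 dx = 48;
    ∫_0^2 36*x dx = 72;  ∫_0^2 9 dx = 18.
  Sum: 288/5 − 144 + 48 + 72 + 18 = 258/5.
Adding: ||u||_{H^1}^2 = 3202/35 + 258/5 = 5008/35.


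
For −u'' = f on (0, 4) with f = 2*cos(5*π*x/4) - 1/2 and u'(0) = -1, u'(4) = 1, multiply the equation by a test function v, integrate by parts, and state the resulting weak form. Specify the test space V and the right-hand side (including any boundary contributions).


V = H^1(0, 4) (v unrestricted at boundary; u is determined up to an additive constant); weak form: ∫_0^4 u'v' dx = ∫_0^4 (2*cos(5*π*x/4) - 1/2) v dx + v(4) + v(0) for all v ∈ V.

Multiply both sides by a test function v and integrate from 0 to 4:
  ∫_0^4 −u''(x) v(x) dx = ∫_0^4 f(x) v(x) dx.
Integrate the LHS by parts once:
  ∫_0^4 −u'' v dx = −[u'(x) v(x)]_0^4 + ∫_0^4 u'(x) v'(x) dx.
Thus ∫_0^4 u'(x) v'(x) dx = ∫_0^4 f(x) v(x) dx + [u'(x) v(x)]_0^4.
Choose V so that boundary terms are either known or forced to vanish.
u has inhomogeneous Neumann u'(0) = -1, u'(4) = 1. [u' v]_0^4 = (1)·v(4) − (-1)·v(0) = v(4) + v(0). Take V = H^1(0, 4); boundary term becomes part of RHS.
Weak formulation: find u (satisfying any essential BC) such that ∫_0^4 u'(x) v'(x) dx = ∫_0^4 f v dx + v(4) + v(0) for all v ∈ V (Neumann data are natural BCs: they enter the RHS as boundary terms).
Substituting f(x) = 2*cos(5*π*x/4) - 1/2, the right-hand side is ∫_0^4 (2*cos(5*π*x/4) - 1/2) v dx + v(4) + v(0).
Compatibility check (pure Neumann): taking v ≡ 1 ∈ V gives 0 = ∫_0^4 f dx + (1) − (-1), i.e. ∫_0^4 f dx must equal u'(0) − u'(4) = -2. Indeed ∫_0^4 (2*cos(5*π*x/4) - 1/2) dx = -2, so the data are compatible. The solution is then unique only up to an additive constant (fix it e.g. by requiring ∫_0^4 u dx = 0).


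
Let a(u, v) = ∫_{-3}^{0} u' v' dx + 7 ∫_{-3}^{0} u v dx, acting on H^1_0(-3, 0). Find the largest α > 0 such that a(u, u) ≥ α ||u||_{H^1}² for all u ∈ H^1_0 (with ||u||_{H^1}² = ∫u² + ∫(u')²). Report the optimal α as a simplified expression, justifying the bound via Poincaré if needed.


α = 1

Coercivity of a(·,·) on H^1_0(-3, 0) means a(u, u) ≥ α ||u||_{H^1}² for every u ∈ H^1_0.
The interval has length L = 3, and Poincaré/coercivity depend only on L. Here a(u, u) = ∫(u')² + (7)·∫u².
Here c = 7 ≥ 1, so a(u,u) = ∫(u')² + c∫u² ≥ ∫(u')² + ∫u² = ||u||_{H^1}², i.e. α = 1 works. No larger α is possible: a(u,u) ≥ α||u||_{H^1}² means (1−α)∫(u')² ≥ (α−c)∫u², and for the modes u_n = sin(nπ(x−x₀)/L) (x₀ the left endpoint) one has ∫u_n²/∫(u_n')² = (L/(nπ))² → 0, so a(u_n,u_n)/||u_n||_{H^1}² → 1. Hence the optimal constant is α = 1.
Therefore α = 1.


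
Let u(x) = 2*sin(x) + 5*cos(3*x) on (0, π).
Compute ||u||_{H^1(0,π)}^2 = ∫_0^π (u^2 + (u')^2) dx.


||u||_{H^1(0,π)}^2 = 129*π

u'(x) = -15*sin(3*x) + 2*cos(x).
Expand u² and (u')² and integrate term by term on (0, π), using: for integers n ≥ 1, ∫_0^π sin²(nx) dx = ∫_0^π cos²(nx) dx = π/2; for n ≠ n', ∫_0^π sin(nx)sin(n'x) dx = ∫_0^π cos(nx)cos(n'x) dx = 0; and by product-to-sum, ∫_0^π sin(nx)cos(n'x) dx = ½∫_0^π [sin((n+n')x) + sin((n−n')x)] dx, which is 0 when n+n' is even and 2n/(n²−n'²) when n+n' is odd (it need not vanish on (0, π)).
  u² squared terms: (2)²·∫sin(x)² dx = 4·π/2 = 2*π;  (5)²·∫cos(3x)² dx = 25·π/2 = 25*π/2.
  u² cross terms: 2·(2)·(5)·∫sin(x)·cos(3x) dx = 20·(0) = 0.
  So ∫_0^π u² dx = 2*π + 25*π/2 + 0 = 29*π/2.
  (u')² squared terms: (-15)²·∫sin(3x)² dx = 225·π/2 = 225*π/2;  (2)²·∫cos(x)² dx = 4·π/2 = 2*π.
  (u')² cross terms: 2·(-15)·(2)·∫sin(3x)·cos(x) dx = -60·(0) = 0.
  So ∫_0^π (u')² dx = 225*π/2 + 2*π + 0 = 229*π/2.
||u||_{H^1}^2 = (29*π/2) + (229*π/2) = 129*π.


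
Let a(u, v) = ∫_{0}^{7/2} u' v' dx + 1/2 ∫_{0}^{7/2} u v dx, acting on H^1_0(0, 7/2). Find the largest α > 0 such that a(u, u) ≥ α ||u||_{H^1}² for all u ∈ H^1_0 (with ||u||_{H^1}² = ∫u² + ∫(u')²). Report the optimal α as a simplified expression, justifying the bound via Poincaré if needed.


α = (49 + 8*π^2)/(2*(4*π^2 + 49))

Coercivity of a(·,·) on H^1_0(0, 7/2) means a(u, u) ≥ α ||u||_{H^1}² for every u ∈ H^1_0.
The interval has length L = 7/2, and Poincaré/coercivity depend only on L. Here a(u, u) = ∫(u')² + (1/2)·∫u².
Here 0 < c = 1/2 < 1. The condition a(u,u) ≥ α||u||_{H^1}² reads (1−α)∫(u')² ≥ (α−c)∫u². Any admissible α is ≤ 1 (rapidly oscillating u have ∫u²/∫(u')² → 0), and α = 1 would force 0 ≥ (1−c)∫u², impossible since c < 1; so 1−α > 0. By the sharp Poincaré inequality on H^1_0 of an interval of length L, ∫(u')² ≥ (π/L)²∫u² with equality for the first sine mode sin(π(x−x₀)/L) (x₀ the left endpoint), so the inequality holds for all u iff (1−α)(π/L)² ≥ α − c, i.e. α ≤ ((π/L)² + c)/((π/L)² + 1) = (1 + c(L/π)²)/(1 + (L/π)²). With (π/L)² = 4*π^2/49 and c = 1/2, the largest admissible constant is α = ((π/L)² + c)/((π/L)² + 1).
Simplifying, α = (49 + 8*π^2)/(2*(4*π^2 + 49)).


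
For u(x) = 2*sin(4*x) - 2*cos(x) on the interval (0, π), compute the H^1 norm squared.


||u||_{H^1(0,π)}^2 = -128/15 + 38*π

u'(x) = 2*sin(x) + 8*cos(4*x).
Expand u² and (u')² and integrate term by term on (0, π), using: for integers n ≥ 1, ∫_0^π sin²(nx) dx = ∫_0^π cos²(nx) dx = π/2; for n ≠ n', ∫_0^π sin(nx)sin(n'x) dx = ∫_0^π cos(nx)cos(n'x) dx = 0; and by product-to-sum, ∫_0^π sin(nx)cos(n'x) dx = ½∫_0^π [sin((n+n')x) + sin((n−n')x)] dx, which is 0 when n+n' is even and 2n/(n²−n'²) when n+n' is odd (it need not vanish on (0, π)).
  u² squared terms: (-2)²·∫cos(x)² dx = 4·π/2 = 2*π;  (2)²·∫sin(4x)² dx = 4·π/2 = 2*π.
  u² cross terms: 2·(-2)·(2)·∫cos(x)·sin(4x) dx = -8·(8/15) = -64/15.
  So ∫_0^π u² dx = 2*π + 2*π − 64/15 = -64/15 + 4*π.
  (u')² squared terms: (2)²·∫sin(x)² dx = 4·π/2 = 2*π;  (8)²·∫cos(4x)² dx = 64·π/2 = 32*π.
  (u')² cross terms: 2·(2)·(8)·∫sin(x)·cos(4x) dx = 32·(-2/15) = -64/15.
  So ∫_0^π (u')² dx = 2*π + 32*π − 64/15 = -64/15 + 34*π.
||u||_{H^1}^2 = (-64/15 + 4*π) + (-64/15 + 34*π) = -128/15 + 38*π.


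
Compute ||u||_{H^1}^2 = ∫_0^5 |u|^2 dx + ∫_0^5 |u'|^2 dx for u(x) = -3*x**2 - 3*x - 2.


||u||_{H^1}^2 = 22955/2

The H^1 norm (squared) on an interval (0, L) is
  ||u||_{H^1}^2 = ∫_0^L u(x)^2 dx + ∫_0^L u'(x)^2 dx.
Compute u'(x) = -6*x - 3.
Then u(x)^2 = 9*x**4 + 18*x**3 + 21*x**2 + 12*x + 4 and u'(x)^2 = 36*x**2 + 36*x + 9.
Integrate each monomial from 0 to 5 using ∫_0^5 c·x^n dx = c·5^(n+1)/(n+1):
  ∫_0^5 u(x)^2 dx = ∫_0^5 (9*x^4 + 18*x^3 + 21*x^2 + 12*x + 4) dx. Term by term:
    ∫_0^5 9*x^4 dx = 5625;  ∫_0^5 18*x^3 dx = 5625/2;  ∫_0^5 21*x^2 dx = 875;
    ∫_0^5 12*x dx = 150;  ∫_0^5 4 dx = 20.
  Sum: 5625 + 5625/2 + 875 + 150 + 20 = 18965/2.
  ∫_0^5 u'(x)^2 dx = ∫_0^5 (36*x^2 + 36*x + 9) dx. Term by term:
    ∫_0^5 36*x^2 dx = 1500;  ∫_0^5 36*x dx = 450;  ∫_0^5 9 dx = 45.
  Sum: 1500 + 450 + 45 = 1995.
Adding: ||u||_{H^1}^2 = 18965/2 + 1995 = 22955/2.


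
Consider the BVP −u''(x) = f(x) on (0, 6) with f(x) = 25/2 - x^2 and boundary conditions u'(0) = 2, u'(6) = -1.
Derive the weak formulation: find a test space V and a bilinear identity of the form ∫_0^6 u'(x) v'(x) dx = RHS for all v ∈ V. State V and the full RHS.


V = H^1(0, 6) (v unrestricted at boundary; u is determined up to an additive constant); weak form: ∫_0^6 u'v' dx = ∫_0^6 (25/2 - x^2) v dx − v(6) − 2·v(0) for all v ∈ V.

Multiply both sides by a test function v and integrate from 0 to 6:
  ∫_0^6 −u''(x) v(x) dx = ∫_0^6 f(x) v(x) dx.
Integrate the LHS by parts once:
  ∫_0^6 −u'' v dx = −[u'(x) v(x)]_0^6 + ∫_0^6 u'(x) v'(x) dx.
Thus ∫_0^6 u'(x) v'(x) dx = ∫_0^6 f(x) v(x) dx + [u'(x) v(x)]_0^6.
Choose V so that boundary terms are either known or forced to vanish.
u has inhomogeneous Neumann u'(0) = 2, u'(6) = -1. [u' v]_0^6 = (-1)·v(6) − (2)·v(0) = − v(6) − 2·v(0). Take V = H^1(0, 6); boundary term becomes part of RHS.
Weak formulation: find u (satisfying any essential BC) such that ∫_0^6 u'(x) v'(x) dx = ∫_0^6 f v dx − v(6) − 2·v(0) for all v ∈ V (Neumann data are natural BCs: they enter the RHS as boundary terms).
Substituting f(x) = 25/2 - x^2, the right-hand side is ∫_0^6 (25/2 - x^2) v dx − v(6) − 2·v(0).
Compatibility check (pure Neumann): taking v ≡ 1 ∈ V gives 0 = ∫_0^6 f dx + (-1) − (2), i.e. ∫_0^6 f dx must equal u'(0) − u'(6) = 3. Indeed ∫_0^6 (25/2 - x^2) dx = 3, so the data are compatible. The solution is then unique only up to an additive constant (fix it e.g. by requiring ∫_0^6 u dx = 0).


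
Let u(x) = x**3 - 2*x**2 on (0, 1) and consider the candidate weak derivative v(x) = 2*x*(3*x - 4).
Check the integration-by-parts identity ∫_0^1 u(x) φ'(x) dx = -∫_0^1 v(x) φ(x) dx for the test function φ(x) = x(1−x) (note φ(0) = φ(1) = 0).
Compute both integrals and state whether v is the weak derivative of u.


LHS = 11/60, RHS = 11/30. No, v is not the weak derivative of u.

u(x) = x**3 - 2*x**2, classical derivative u'(x) = 3*x**2 - 4*x.
φ(x) = x(1−x), so φ'(x) = 1 - 2*x.
Note φ(0) = φ(1) = 0, so the boundary term u·φ vanishes.
LHS = ∫_0^1 u(x) φ'(x) dx = ∫_0^1 (-2*x^4 + 5*x^3 - 2*x^2) dx. Term by term:
  ∫_0^1 -2*x^4 dx = -2/5;  ∫_0^1 5*x^3 dx = 5/4;  ∫_0^1 -2*x^2 dx = -2/3.
Sum: -2/5 + 5/4 − 2/3 = 11/60.
So LHS = 11/60.
∫_0^1 v(x) φ(x) dx = ∫_0^1 (-6*x^4 + 14*x^3 - 8*x^2) dx. Term by term:
  ∫_0^1 -6*x^4 dx = -6/5;  ∫_0^1 14*x^3 dx = 7/2;  ∫_0^1 -8*x^2 dx = -8/3.
Sum: -6/5 + 7/2 − 8/3 = -11/30.
So RHS = -∫_0^1 v(x) φ(x) dx = 11/30.
LHS − RHS = -11/60 ≠ 0, so the identity fails.
(For a valid weak derivative the identity must hold for EVERY test function, in particular this one. The failure shows v is NOT the weak derivative of u.)
Correct weak derivative would be u'(x) = 3*x**2 - 4*x.


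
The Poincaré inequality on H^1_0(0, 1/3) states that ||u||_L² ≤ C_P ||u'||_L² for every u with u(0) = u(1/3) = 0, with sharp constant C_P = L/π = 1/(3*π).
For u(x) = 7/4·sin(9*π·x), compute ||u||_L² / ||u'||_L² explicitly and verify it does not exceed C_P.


||u||_L² / ||u'||_L² = 1/(9*π) < C_P = 1/(3*π).

u(x) = 7/4·sin(9*π·x), so u'(x) = 63*π*cos(9*π*x)/4.
Writing u(x) = A·sin(kπx/L) with A = 7/4 and k = 3, use ∫_0^L sin²(kπx/L) dx = L/2 and ∫_0^L cos²(kπx/L) dx = L/2.
u² = 49/16·sin²(9*π·x) and (u')² = 3969*π^2/16·cos²(9*π·x), and each of sin², cos² integrates to L/2 = 1/6 over (0, 1/3).
∫_0^1/3 u² dx = 49/96, so ||u||_L² = 7*sqrt(6)/24.
∫_0^1/3 (u')² dx = 1323*π^2/32, so ||u'||_L² = 21*sqrt(6)*π/8.
Ratio ||u||_L² / ||u'||_L² = 1/(9*π).
Sharp Poincaré constant on H^1_0(0, 1/3) is C_P = L/π = 1/(3*π), achieved by sin(3*π·x).
This is the k = 3 harmonic; the ratio L/(kπ) is strictly less than C_P = L/π, consistent with the sharp inequality ||u||_L² ≤ C_P ||u'||_L².


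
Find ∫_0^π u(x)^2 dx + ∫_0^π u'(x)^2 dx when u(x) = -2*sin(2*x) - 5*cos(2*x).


||u||_{H^1(0,π)}^2 = 145*π/2

u'(x) = 10*sin(2*x) - 4*cos(2*x).
Expand u² and (u')² and integrate term by term on (0, π), using: for integers n ≥ 1, ∫_0^π sin²(nx) dx = ∫_0^π cos²(nx) dx = π/2; for n ≠ n', ∫_0^π sin(nx)sin(n'x) dx = ∫_0^π cos(nx)cos(n'x) dx = 0; and by product-to-sum, ∫_0^π sin(nx)cos(n'x) dx = ½∫_0^π [sin((n+n')x) + sin((n−n')x)] dx, which is 0 when n+n' is even and 2n/(n²−n'²) when n+n' is odd (it need not vanish on (0, π)).
  u² squared terms: (-5)²·∫cos(2x)² dx = 25·π/2 = 25*π/2;  (-2)²·∫sin(2x)² dx = 4·π/2 = 2*π.
  u² cross terms: 2·(-5)·(-2)·∫cos(2x)·sin(2x) dx = 20·(0) = 0.
  So ∫_0^π u² dx = 25*π/2 + 2*π + 0 = 29*π/2.
  (u')² squared terms: (-4)²·∫cos(2x)² dx = 16·π/2 = 8*π;  (10)²·∫sin(2x)² dx = 100·π/2 = 50*π.
  (u')² cross terms: 2·(-4)·(10)·∫cos(2x)·sin(2x) dx = -80·(0) = 0.
  So ∫_0^π (u')² dx = 8*π + 50*π + 0 = 58*π.
||u||_{H^1}^2 = (29*π/2) + (58*π) = 145*π/2.


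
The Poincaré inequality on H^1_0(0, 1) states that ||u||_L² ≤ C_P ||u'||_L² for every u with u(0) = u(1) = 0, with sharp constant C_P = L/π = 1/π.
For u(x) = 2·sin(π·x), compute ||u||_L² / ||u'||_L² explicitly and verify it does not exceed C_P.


||u||_L² / ||u'||_L² = 1/π = C_P.

u(x) = 2·sin(π·x), so u'(x) = 2*π*cos(π*x).
Writing u(x) = A·sin(kπx/L) with A = 2 and k = 1, use ∫_0^L sin²(kπx/L) dx = L/2 and ∫_0^L cos²(kπx/L) dx = L/2.
u² = 4·sin²(π·x) and (u')² = 4*π^2·cos²(π·x), and each of sin², cos² integrates to L/2 = 1/2 over (0, 1).
∫_0^1 u² dx = 2, so ||u||_L² = sqrt(2).
∫_0^1 (u')² dx = 2*π^2, so ||u'||_L² = sqrt(2)*π.
Ratio ||u||_L² / ||u'||_L² = 1/π.
Sharp Poincaré constant on H^1_0(0, 1) is C_P = L/π = 1/π, achieved by sin(π·x).
This is the k = 1 eigenfunction (up to amplitude), so the ratio equals the sharp Poincaré constant exactly.


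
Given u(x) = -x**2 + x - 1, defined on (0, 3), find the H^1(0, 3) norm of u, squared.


||u||_{H^1}^2 = 501/10

The H^1 norm (squared) on an interval (0, L) is
  ||u||_{H^1}^2 = ∫_0^L u(x)^2 dx + ∫_0^L u'(x)^2 dx.
Compute u'(x) = 1 - 2*x.
Then u(x)^2 = x**4 - 2*x**3 + 3*x**2 - 2*x + 1 and u'(x)^2 = 4*x**2 - 4*x + 1.
Integrate each monomial from 0 to 3 using ∫_0^3 c·x^n dx = c·3^(n+1)/(n+1):
  ∫_0^3 u(x)^2 dx = ∫_0^3 (x^4 - 2*x^3 + 3*x^2 - 2*x + 1) dx. Term by term:
    ∫_0^3 x^4 dx = 243/5;  ∫_0^3 -2*x^3 dx = -81/2;  ∫_0^3 3*x^2 dx = 27;
    ∫_0^3 -2*x dx = -9;  ∫_0^3 1 dx = 3.
  Sum: 243/5 − 81/2 + 27 − 9 + 3 = 291/10.
  ∫_0^3 u'(x)^2 dx = ∫_0^3 (4*x^2 - 4*x + 1) dx. Term by term:
    ∫_0^3 4*x^2 dx = 36;  ∫_0^3 -4*x dx = -18;  ∫_0^3 1 dx = 3.
  Sum: 36 − 18 + 3 = 21.
Adding: ||u||_{H^1}^2 = 291/10 + 21 = 501/10.


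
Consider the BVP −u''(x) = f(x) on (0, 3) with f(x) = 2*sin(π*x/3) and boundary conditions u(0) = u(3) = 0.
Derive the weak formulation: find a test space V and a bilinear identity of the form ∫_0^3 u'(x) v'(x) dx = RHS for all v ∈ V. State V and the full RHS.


V = H^1_0(0, 3) (so v(0) = v(3) = 0); weak form: ∫_0^3 u'v' dx = ∫_0^3 (2*sin(π*x/3)) v dx for all v ∈ V.

Multiply both sides by a test function v and integrate from 0 to 3:
  ∫_0^3 −u''(x) v(x) dx = ∫_0^3 f(x) v(x) dx.
Integrate the LHS by parts once:
  ∫_0^3 −u'' v dx = −[u'(x) v(x)]_0^3 + ∫_0^3 u'(x) v'(x) dx.
Thus ∫_0^3 u'(x) v'(x) dx = ∫_0^3 f(x) v(x) dx + [u'(x) v(x)]_0^3.
Choose V so that boundary terms are either known or forced to vanish.
u is Dirichlet: u(0) = u(3) = 0. Let V = H^1_0(0, 3); then v(0) = v(3) = 0, and [u' v]_0^3 = 0.
Weak formulation: find u (satisfying any essential BC) such that ∫_0^3 u'(x) v'(x) dx = ∫_0^3 f v dx for all v ∈ V.
Substituting f(x) = 2*sin(π*x/3), the right-hand side is ∫_0^3 (2*sin(π*x/3)) v dx.


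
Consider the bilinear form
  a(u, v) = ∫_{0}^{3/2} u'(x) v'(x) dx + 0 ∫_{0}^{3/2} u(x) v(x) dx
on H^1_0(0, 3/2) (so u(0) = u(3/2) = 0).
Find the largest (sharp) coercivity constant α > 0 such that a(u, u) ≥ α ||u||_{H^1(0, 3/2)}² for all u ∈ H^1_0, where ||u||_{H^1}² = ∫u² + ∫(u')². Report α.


α = 4*π^2/(9 + 4*π^2)

Coercivity of a(·,·) on H^1_0(0, 3/2) means a(u, u) ≥ α ||u||_{H^1}² for every u ∈ H^1_0.
The interval has length L = 3/2, and Poincaré/coercivity depend only on L. Here a(u, u) = ∫(u')² + (0)·∫u².
Here c = 0, so a(u,u) = ∫(u')² alone. The condition a(u,u) ≥ α||u||_{H^1}² reads (1−α)∫(u')² ≥ (α−c)∫u². Any admissible α is ≤ 1 (rapidly oscillating u have ∫u²/∫(u')² → 0), and α = 1 would force 0 ≥ (1−c)∫u², impossible since c < 1; so 1−α > 0. By the sharp Poincaré inequality on H^1_0 of an interval of length L, ∫(u')² ≥ (π/L)²∫u² with equality for the first sine mode sin(π(x−x₀)/L) (x₀ the left endpoint), so the inequality holds for all u iff (1−α)(π/L)² ≥ α − c, i.e. α ≤ ((π/L)² + c)/((π/L)² + 1) = (1 + c(L/π)²)/(1 + (L/π)²). (Direct route, valid since c ≤ 0: Poincaré gives c∫u² ≥ c(L/π)²∫(u')², so a(u,u) ≥ (1 + c(L/π)²)∫(u')², while ||u||_{H^1}² ≤ (1 + (L/π)²)∫(u')²; dividing yields the same α.) With (π/L)² = 4*π^2/9 and c = 0, the largest admissible constant is α = ((π/L)² + c)/((π/L)² + 1).
Simplifying, α = 4*π^2/(9 + 4*π^2).


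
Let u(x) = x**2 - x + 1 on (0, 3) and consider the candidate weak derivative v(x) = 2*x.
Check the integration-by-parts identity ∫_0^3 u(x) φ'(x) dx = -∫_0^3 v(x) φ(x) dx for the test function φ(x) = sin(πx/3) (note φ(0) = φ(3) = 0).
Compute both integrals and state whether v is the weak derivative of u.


LHS = -12/π, RHS = -18/π. No, v is not the weak derivative of u.

u(x) = x**2 - x + 1, classical derivative u'(x) = 2*x - 1.
φ(x) = sin(πx/3), so φ'(x) = π*cos(π*x/3)/3.
Note φ(0) = φ(3) = 0, so the boundary term u·φ vanishes.
LHS = ∫_0^3 u(x) φ'(x) dx = ∫_0^3 (π*x^2*cos(π*x/3)/3 - π*x*cos(π*x/3)/3 + π*cos(π*x/3)/3) dx. Term by term:
  ∫_0^3 π*cos(π*x/3)/3 dx = 0;  ∫_0^3 -π*x*cos(π*x/3)/3 dx = 6/π;  ∫_0^3 π*x^2*cos(π*x/3)/3 dx = -18/π.
Sum: 0 + 6/π − 18/π = -12/π.
So LHS = -12/π.
∫_0^3 v(x) φ(x) dx = ∫_0^3 (2*x*sin(π*x/3)) dx. Term by term:
  ∫_0^3 2*x*sin(π*x/3) dx = 18/π.
So RHS = -∫_0^3 v(x) φ(x) dx = -18/π.
LHS − RHS = 6/π ≠ 0, so the identity fails.
(For a valid weak derivative the identity must hold for EVERY test function, in particular this one. The failure shows v is NOT the weak derivative of u.)
Correct weak derivative would be u'(x) = 2*x - 1.


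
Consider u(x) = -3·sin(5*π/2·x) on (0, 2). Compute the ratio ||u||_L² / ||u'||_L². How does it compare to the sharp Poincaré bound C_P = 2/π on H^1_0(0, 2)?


||u||_L² / ||u'||_L² = 2/(5*π) < C_P = 2/π.

u(x) = -3·sin(5*π/2·x), so u'(x) = -15*π*cos(5*π*x/2)/2.
Writing u(x) = A·sin(kπx/L) with A = -3 and k = 5, use ∫_0^L sin²(kπx/L) dx = L/2 and ∫_0^L cos²(kπx/L) dx = L/2.
u² = 9·sin²(5*π/2·x) and (u')² = 225*π^2/4·cos²(5*π/2·x), and each of sin², cos² integrates to L/2 = 1 over (0, 2).
∫_0^2 u² dx = 9, so ||u||_L² = 3.
∫_0^2 (u')² dx = 225*π^2/4, so ||u'||_L² = 15*π/2.
Ratio ||u||_L² / ||u'||_L² = 2/(5*π).
Sharp Poincaré constant on H^1_0(0, 2) is C_P = L/π = 2/π, achieved by sin(π/2·x).
This is the k = 5 harmonic; the ratio L/(kπ) is strictly less than C_P = L/π, consistent with the sharp inequality ||u||_L² ≤ C_P ||u'||_L².


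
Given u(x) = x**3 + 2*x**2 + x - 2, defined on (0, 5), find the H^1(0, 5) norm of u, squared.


||u||_{H^1}^2 = 743450/21

The H^1 norm (squared) on an interval (0, L) is
  ||u||_{H^1}^2 = ∫_0^L u(x)^2 dx + ∫_0^L u'(x)^2 dx.
Compute u'(x) = 3*x**2 + 4*x + 1.
Then u(x)^2 = x**6 + 4*x**5 + 6*x**4 - 7*x**2 - 4*x + 4 and u'(x)^2 = 9*x**4 + 24*x**3 + 22*x**2 + 8*x + 1.
Integrate each monomial from 0 to 5 using ∫_0^5 c·x^n dx = c·5^(n+1)/(n+1):
  ∫_0^5 u(x)^2 dx = ∫_0^5 (x^6 + 4*x^5 + 6*x^4 - 7*x^2 - 4*x + 4) dx. Term by term:
    ∫_0^5 x^6 dx = 78125/7;  ∫_0^5 4*x^5 dx = 31250/3;  ∫_0^5 6*x^4 dx = 3750;
    ∫_0^5 -7*x^2 dx = -875/3;  ∫_0^5 -4*x dx = -50;  ∫_0^5 4 dx = 20.
  Sum: 78125/7 + 31250/3 + 3750 − 875/3 − 50 + 20 = 175040/7.
  ∫_0^5 u'(x)^2 dx = ∫_0^5 (9*x^4 + 24*x^3 + 22*x^2 + 8*x + 1) dx. Term by term:
    ∫_0^5 9*x^4 dx = 5625;  ∫_0^5 24*x^3 dx = 3750;  ∫_0^5 22*x^2 dx = 2750/3;
    ∫_0^5 8*x dx = 100;  ∫_0^5 1 dx = 5.
  Sum: 5625 + 3750 + 2750/3 + 100 + 5 = 31190/3.
Adding: ||u||_{H^1}^2 = 175040/7 + 31190/3 = 743450/21.


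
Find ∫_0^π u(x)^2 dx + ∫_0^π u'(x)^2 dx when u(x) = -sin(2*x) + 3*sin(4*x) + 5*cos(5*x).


||u||_{H^1(0,π)}^2 = -13520/21 + 404*π

u'(x) = -25*sin(5*x) - 2*cos(2*x) + 12*cos(4*x).
Expand u² and (u')² and integrate term by term on (0, π), using: for integers n ≥ 1, ∫_0^π sin²(nx) dx = ∫_0^π cos²(nx) dx = π/2; for n ≠ n', ∫_0^π sin(nx)sin(n'x) dx = ∫_0^π cos(nx)cos(n'x) dx = 0; and by product-to-sum, ∫_0^π sin(nx)cos(n'x) dx = ½∫_0^π [sin((n+n')x) + sin((n−n')x)] dx, which is 0 when n+n' is even and 2n/(n²−n'²) when n+n' is odd (it need not vanish on (0, π)).
  u² squared terms: (-1)²·∫sin(2x)² dx = 1·π/2 = π/2;  (3)²·∫sin(4x)² dx = 9·π/2 = 9*π/2;  (5)²·∫cos(5x)² dx = 25·π/2 = 25*π/2.
  u² cross terms: 2·(-1)·(3)·∫sin(2x)·sin(4x) dx = -6·(0) = 0;  2·(-1)·(5)·∫sin(2x)·cos(5x) dx = -10·(-4/21) = 40/21;  2·(3)·(5)·∫sin(4x)·cos(5x) dx = 30·(-8/9) = -80/3.
  So ∫_0^π u² dx = π/2 + 9*π/2 + 25*π/2 + 0 + 40/21 − 80/3 = -520/21 + 35*π/2.
  (u')² squared terms: (-25)²·∫sin(5x)² dx = 625·π/2 = 625*π/2;  (-2)²·∫cos(2x)² dx = 4·π/2 = 2*π;  (12)²·∫cos(4x)² dx = 144·π/2 = 72*π.
  (u')² cross terms: 2·(-25)·(-2)·∫sin(5x)·cos(2x) dx = 100·(10/21) = 1000/21;  2·(-25)·(12)·∫sin(5x)·cos(4x) dx = -600·(10/9) = -2000/3;  2·(-2)·(12)·∫cos(2x)·cos(4x) dx = -48·(0) = 0.
  So ∫_0^π (u')² dx = 625*π/2 + 2*π + 72*π + 1000/21 − 2000/3 + 0 = -13000/21 + 773*π/2.
||u||_{H^1}^2 = (-520/21 + 35*π/2) + (-13000/21 + 773*π/2) = -13520/21 + 404*π.


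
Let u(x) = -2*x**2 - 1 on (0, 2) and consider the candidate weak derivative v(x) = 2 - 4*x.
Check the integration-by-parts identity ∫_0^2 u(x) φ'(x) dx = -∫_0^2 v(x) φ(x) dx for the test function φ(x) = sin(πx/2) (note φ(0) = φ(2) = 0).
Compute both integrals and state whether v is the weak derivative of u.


LHS = 16/π, RHS = 8/π. No, v is not the weak derivative of u.

u(x) = -2*x**2 - 1, classical derivative u'(x) = -4*x.
φ(x) = sin(πx/2), so φ'(x) = π*cos(π*x/2)/2.
Note φ(0) = φ(2) = 0, so the boundary term u·φ vanishes.
LHS = ∫_0^2 u(x) φ'(x) dx = ∫_0^2 (-π*x^2*cos(π*x/2) - π*cos(π*x/2)/2) dx. Term by term:
  ∫_0^2 -π*cos(π*x/2)/2 dx = 0;  ∫_0^2 -π*x^2*cos(π*x/2) dx = 16/π.
Sum: 0 + 16/π = 16/π.
So LHS = 16/π.
∫_0^2 v(x) φ(x) dx = ∫_0^2 (-4*x*sin(π*x/2) + 2*sin(π*x/2)) dx. Term by term:
  ∫_0^2 2*sin(π*x/2) dx = 8/π;  ∫_0^2 -4*x*sin(π*x/2) dx = -16/π.
Sum: 8/π − 16/π = -8/π.
So RHS = -∫_0^2 v(x) φ(x) dx = 8/π.
LHS − RHS = 8/π ≠ 0, so the identity fails.
(For a valid weak derivative the identity must hold for EVERY test function, in particular this one. The failure shows v is NOT the weak derivative of u.)
Correct weak derivative would be u'(x) = -4*x.


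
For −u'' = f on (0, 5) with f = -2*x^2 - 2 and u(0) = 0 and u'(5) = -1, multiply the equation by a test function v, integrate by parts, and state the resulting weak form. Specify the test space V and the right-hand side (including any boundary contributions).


V = {v ∈ H^1(0, 5) : v(0) = 0} (test functions vanish at x = 0 where u is specified); weak form: ∫_0^5 u'v' dx = ∫_0^5 (-2*x^2 - 2) v dx − v(5) for all v ∈ V.

Multiply both sides by a test function v and integrate from 0 to 5:
  ∫_0^5 −u''(x) v(x) dx = ∫_0^5 f(x) v(x) dx.
Integrate the LHS by parts once:
  ∫_0^5 −u'' v dx = −[u'(x) v(x)]_0^5 + ∫_0^5 u'(x) v'(x) dx.
Thus ∫_0^5 u'(x) v'(x) dx = ∫_0^5 f(x) v(x) dx + [u'(x) v(x)]_0^5.
Choose V so that boundary terms are either known or forced to vanish.
Mixed BC: u(0) = 0 (Dirichlet) and u'(5) = -1 (Neumann). Define V = {v ∈ H^1(0, 5) : v(0) = 0}. Then [u' v]_0^5 = u'(5)·v(5) − u'(0)·0 = − v(5).
Weak formulation: find u (satisfying any essential BC) such that ∫_0^5 u'(x) v'(x) dx = ∫_0^5 f v dx − v(5) for all v ∈ V (Dirichlet at 0 absorbed into V; Neumann datum at x = 5 contributes the boundary term).
Substituting f(x) = -2*x^2 - 2, the right-hand side is ∫_0^5 (-2*x^2 - 2) v dx − v(5).


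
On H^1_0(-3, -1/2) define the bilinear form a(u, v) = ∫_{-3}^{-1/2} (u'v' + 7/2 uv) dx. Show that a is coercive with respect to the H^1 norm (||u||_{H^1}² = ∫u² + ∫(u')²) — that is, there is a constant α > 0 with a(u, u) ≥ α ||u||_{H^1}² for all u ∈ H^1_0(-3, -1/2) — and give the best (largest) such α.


α = 1

Coercivity of a(·,·) on H^1_0(-3, -1/2) means a(u, u) ≥ α ||u||_{H^1}² for every u ∈ H^1_0.
The interval has length L = 5/2, and Poincaré/coercivity depend only on L. Here a(u, u) = ∫(u')² + (7/2)·∫u².
Here c = 7/2 ≥ 1, so a(u,u) = ∫(u')² + c∫u² ≥ ∫(u')² + ∫u² = ||u||_{H^1}², i.e. α = 1 works. No larger α is possible: a(u,u) ≥ α||u||_{H^1}² means (1−α)∫(u')² ≥ (α−c)∫u², and for the modes u_n = sin(nπ(x−x₀)/L) (x₀ the left endpoint) one has ∫u_n²/∫(u_n')² = (L/(nπ))² → 0, so a(u_n,u_n)/||u_n||_{H^1}² → 1. Hence the optimal constant is α = 1.
Therefore α = 1.


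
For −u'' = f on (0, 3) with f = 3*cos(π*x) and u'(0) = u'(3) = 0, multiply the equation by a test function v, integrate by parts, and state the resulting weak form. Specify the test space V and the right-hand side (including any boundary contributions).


V = H^1(0, 3) (no boundary constraint on v; u is determined up to an additive constant); weak form: ∫_0^3 u'v' dx = ∫_0^3 (3*cos(π*x)) v dx for all v ∈ V.

Multiply both sides by a test function v and integrate from 0 to 3:
  ∫_0^3 −u''(x) v(x) dx = ∫_0^3 f(x) v(x) dx.
Integrate the LHS by parts once:
  ∫_0^3 −u'' v dx = −[u'(x) v(x)]_0^3 + ∫_0^3 u'(x) v'(x) dx.
Thus ∫_0^3 u'(x) v'(x) dx = ∫_0^3 f(x) v(x) dx + [u'(x) v(x)]_0^3.
Choose V so that boundary terms are either known or forced to vanish.
u has homogeneous Neumann: u'(0) = u'(3) = 0. So [u' v]_0^3 = 0·v(3) − 0·v(0) = 0 for any v; take V = H^1(0, 3).
Weak formulation: find u (satisfying any essential BC) such that ∫_0^3 u'(x) v'(x) dx = ∫_0^3 f v dx for all v ∈ V (homogeneous Neumann, so boundary terms vanish).
Substituting f(x) = 3*cos(π*x), the right-hand side is ∫_0^3 (3*cos(π*x)) v dx.
Compatibility check (pure Neumann): taking v ≡ 1 ∈ V gives 0 = ∫_0^3 f dx + (0) − (0), i.e. ∫_0^3 f dx must equal u'(0) − u'(3) = 0. Indeed ∫_0^3 (3*cos(π*x)) dx = 0, so the data are compatible. The solution is then unique only up to an additive constant (fix it e.g. by requiring ∫_0^3 u dx = 0).


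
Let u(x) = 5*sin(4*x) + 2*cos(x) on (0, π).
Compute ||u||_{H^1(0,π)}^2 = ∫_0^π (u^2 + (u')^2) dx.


||u||_{H^1(0,π)}^2 = 64/3 + 433*π/2

u'(x) = -2*sin(x) + 20*cos(4*x).
Expand u² and (u')² and integrate term by term on (0, π), using: for integers n ≥ 1, ∫_0^π sin²(nx) dx = ∫_0^π cos²(nx) dx = π/2; for n ≠ n', ∫_0^π sin(nx)sin(n'x) dx = ∫_0^π cos(nx)cos(n'x) dx = 0; and by product-to-sum, ∫_0^π sin(nx)cos(n'x) dx = ½∫_0^π [sin((n+n')x) + sin((n−n')x)] dx, which is 0 when n+n' is even and 2n/(n²−n'²) when n+n' is odd (it need not vanish on (0, π)).
  u² squared terms: (2)²·∫cos(x)² dx = 4·π/2 = 2*π;  (5)²·∫sin(4x)² dx = 25·π/2 = 25*π/2.
  u² cross terms: 2·(2)·(5)·∫cos(x)·sin(4x) dx = 20·(8/15) = 32/3.
  So ∫_0^π u² dx = 2*π + 25*π/2 + 32/3 = 32/3 + 29*π/2.
  (u')² squared terms: (-2)²·∫sin(x)² dx = 4·π/2 = 2*π;  (20)²·∫cos(4x)² dx = 400·π/2 = 200*π.
  (u')² cross terms: 2·(-2)·(20)·∫sin(x)·cos(4x) dx = -80·(-2/15) = 32/3.
  So ∫_0^π (u')² dx = 2*π + 200*π + 32/3 = 32/3 + 202*π.
||u||_{H^1}^2 = (32/3 + 29*π/2) + (32/3 + 202*π) = 64/3 + 433*π/2.


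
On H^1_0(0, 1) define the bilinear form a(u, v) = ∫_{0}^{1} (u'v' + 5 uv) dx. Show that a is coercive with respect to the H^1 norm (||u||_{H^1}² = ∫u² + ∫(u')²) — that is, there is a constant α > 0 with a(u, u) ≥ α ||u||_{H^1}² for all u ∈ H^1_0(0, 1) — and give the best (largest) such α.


α = 1

Coercivity of a(·,·) on H^1_0(0, 1) means a(u, u) ≥ α ||u||_{H^1}² for every u ∈ H^1_0.
The interval has length L = 1, and Poincaré/coercivity depend only on L. Here a(u, u) = ∫(u')² + (5)·∫u².
Here c = 5 ≥ 1, so a(u,u) = ∫(u')² + c∫u² ≥ ∫(u')² + ∫u² = ||u||_{H^1}², i.e. α = 1 works. No larger α is possible: a(u,u) ≥ α||u||_{H^1}² means (1−α)∫(u')² ≥ (α−c)∫u², and for the modes u_n = sin(nπ(x−x₀)/L) (x₀ the left endpoint) one has ∫u_n²/∫(u_n')² = (L/(nπ))² → 0, so a(u_n,u_n)/||u_n||_{H^1}² → 1. Hence the optimal constant is α = 1.
Therefore α = 1.


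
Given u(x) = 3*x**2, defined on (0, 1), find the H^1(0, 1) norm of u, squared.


||u||_{H^1}^2 = 69/5

The H^1 norm (squared) on an interval (0, L) is
  ||u||_{H^1}^2 = ∫_0^L u(x)^2 dx + ∫_0^L u'(x)^2 dx.
Compute u'(x) = 6*x.
Then u(x)^2 = 9*x**4 and u'(x)^2 = 36*x**2.
Integrate each monomial from 0 to 1 using ∫_0^1 c·x^n dx = c·1^(n+1)/(n+1):
  ∫_0^1 u(x)^2 dx = ∫_0^1 (9*x^4) dx. Term by term:
    ∫_0^1 9*x^4 dx = 9/5.
  ∫_0^1 u'(x)^2 dx = ∫_0^1 (36*x^2) dx. Term by term:
    ∫_0^1 36*x^2 dx = 12.
Adding: ||u||_{H^1}^2 = 9/5 + 12 = 69/5.


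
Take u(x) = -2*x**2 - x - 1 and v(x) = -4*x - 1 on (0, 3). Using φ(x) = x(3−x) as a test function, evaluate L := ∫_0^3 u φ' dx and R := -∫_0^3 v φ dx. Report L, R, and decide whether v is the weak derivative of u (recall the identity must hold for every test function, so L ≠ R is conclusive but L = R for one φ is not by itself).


LHS = 63/2, RHS = 63/2. Yes, v = u' weakly.

u(x) = -2*x**2 - x - 1, classical derivative u'(x) = -4*x - 1.
φ(x) = x(3−x), so φ'(x) = 3 - 2*x.
Note φ(0) = φ(3) = 0, so the boundary term u·φ vanishes.
LHS = ∫_0^3 u(x) φ'(x) dx = ∫_0^3 (4*x^3 - 4*x^2 - x - 3) dx. Term by term:
  ∫_0^3 4*x^3 dx = 81;  ∫_0^3 -4*x^2 dx = -36;  ∫_0^3 -x dx = -9/2;
  ∫_0^3 -3 dx = -9.
Sum: 81 − 36 − 9/2 − 9 = 63/2.
So LHS = 63/2.
∫_0^3 v(x) φ(x) dx = ∫_0^3 (4*x^3 - 11*x^2 - 3*x) dx. Term by term:
  ∫_0^3 4*x^3 dx = 81;  ∫_0^3 -11*x^2 dx = -99;  ∫_0^3 -3*x dx = -27/2.
Sum: 81 − 99 − 27/2 = -63/2.
So RHS = -∫_0^3 v(x) φ(x) dx = 63/2.
LHS = RHS, so the identity holds for this test φ.
Moreover u is smooth here and v(x) = u'(x) = -4*x - 1 pointwise, so the identity holds for every test function. Hence v is the weak derivative of u.


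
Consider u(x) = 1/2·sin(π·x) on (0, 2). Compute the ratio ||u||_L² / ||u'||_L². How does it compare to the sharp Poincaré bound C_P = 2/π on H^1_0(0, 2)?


||u||_L² / ||u'||_L² = 1/π < C_P = 2/π.

u(x) = 1/2·sin(π·x), so u'(x) = π*cos(π*x)/2.
Writing u(x) = A·sin(kπx/L) with A = 1/2 and k = 2, use ∫_0^L sin²(kπx/L) dx = L/2 and ∫_0^L cos²(kπx/L) dx = L/2.
u² = 1/4·sin²(π·x) and (u')² = π^2/4·cos²(π·x), and each of sin², cos² integrates to L/2 = 1 over (0, 2).
∫_0^2 u² dx = 1/4, so ||u||_L² = 1/2.
∫_0^2 (u')² dx = π^2/4, so ||u'||_L² = π/2.
Ratio ||u||_L² / ||u'||_L² = 1/π.
Sharp Poincaré constant on H^1_0(0, 2) is C_P = L/π = 2/π, achieved by sin(π/2·x).
This is the k = 2 harmonic; the ratio L/(kπ) is strictly less than C_P = L/π, consistent with the sharp inequality ||u||_L² ≤ C_P ||u'||_L².


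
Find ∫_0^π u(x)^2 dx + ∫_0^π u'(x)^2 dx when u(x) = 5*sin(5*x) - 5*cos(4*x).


||u||_{H^1(0,π)}^2 = -8500/9 + 1075*π/2

u'(x) = 20*sin(4*x) + 25*cos(5*x).
Expand u² and (u')² and integrate term by term on (0, π), using: for integers n ≥ 1, ∫_0^π sin²(nx) dx = ∫_0^π cos²(nx) dx = π/2; for n ≠ n', ∫_0^π sin(nx)sin(n'x) dx = ∫_0^π cos(nx)cos(n'x) dx = 0; and by product-to-sum, ∫_0^π sin(nx)cos(n'x) dx = ½∫_0^π [sin((n+n')x) + sin((n−n')x)] dx, which is 0 when n+n' is even and 2n/(n²−n'²) when n+n' is odd (it need not vanish on (0, π)).
  u² squared terms: (-5)²·∫cos(4x)² dx = 25·π/2 = 25*π/2;  (5)²·∫sin(5x)² dx = 25·π/2 = 25*π/2.
  u² cross terms: 2·(-5)·(5)·∫cos(4x)·sin(5x) dx = -50·(10/9) = -500/9.
  So ∫_0^π u² dx = 25*π/2 + 25*π/2 − 500/9 = -500/9 + 25*π.
  (u')² squared terms: (20)²·∫sin(4x)² dx = 400·π/2 = 200*π;  (25)²·∫cos(5x)² dx = 625·π/2 = 625*π/2.
  (u')² cross terms: 2·(20)·(25)·∫sin(4x)·cos(5x) dx = 1000·(-8/9) = -8000/9.
  So ∫_0^π (u')² dx = 200*π + 625*π/2 − 8000/9 = -8000/9 + 1025*π/2.
||u||_{H^1}^2 = (-500/9 + 25*π) + (-8000/9 + 1025*π/2) = -8500/9 + 1075*π/2.


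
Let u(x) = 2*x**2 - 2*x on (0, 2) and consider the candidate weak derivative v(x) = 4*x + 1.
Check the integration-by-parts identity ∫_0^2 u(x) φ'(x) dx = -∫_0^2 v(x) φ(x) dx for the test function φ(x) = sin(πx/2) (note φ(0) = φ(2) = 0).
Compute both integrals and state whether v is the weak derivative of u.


LHS = -8/π, RHS = -20/π. No, v is not the weak derivative of u.

u(x) = 2*x**2 - 2*x, classical derivative u'(x) = 4*x - 2.
φ(x) = sin(πx/2), so φ'(x) = π*cos(π*x/2)/2.
Note φ(0) = φ(2) = 0, so the boundary term u·φ vanishes.
LHS = ∫_0^2 u(x) φ'(x) dx = ∫_0^2 (π*x^2*cos(π*x/2) - π*x*cos(π*x/2)) dx. Term by term:
  ∫_0^2 π*x^2*cos(π*x/2) dx = -16/π;  ∫_0^2 -π*x*cos(π*x/2) dx = 8/π.
Sum: -16/π + 8/π = -8/π.
So LHS = -8/π.
∫_0^2 v(x) φ(x) dx = ∫_0^2 (4*x*sin(π*x/2) + sin(π*x/2)) dx. Term by term:
  ∫_0^2 4*x*sin(π*x/2) dx = 16/π;  ∫_0^2 sin(π*x/2) dx = 4/π.
Sum: 16/π + 4/π = 20/π.
So RHS = -∫_0^2 v(x) φ(x) dx = -20/π.
LHS − RHS = 12/π ≠ 0, so the identity fails.
(For a valid weak derivative the identity must hold for EVERY test function, in particular this one. The failure shows v is NOT the weak derivative of u.)
Correct weak derivative would be u'(x) = 4*x - 2.


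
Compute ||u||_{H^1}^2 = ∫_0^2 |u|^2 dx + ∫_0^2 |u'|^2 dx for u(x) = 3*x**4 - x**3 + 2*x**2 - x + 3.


||u||_{H^1}^2 = 314488/105

The H^1 norm (squared) on an interval (0, L) is
  ||u||_{H^1}^2 = ∫_0^L u(x)^2 dx + ∫_0^L u'(x)^2 dx.
Compute u'(x) = 12*x**3 - 3*x**2 + 4*x - 1.
Then u(x)^2 = 9*x**8 - 6*x**7 + 13*x**6 - 10*x**5 + 24*x**4 - 10*x**3 + 13*x**2 - 6*x + 9 and u'(x)^2 = 144*x**6 - 72*x**5 + 105*x**4 - 48*x**3 + 22*x**2 - 8*x + 1.
Integrate each monomial from 0 to 2 using ∫_0^2 c·x^n dx = c·2^(n+1)/(n+1):
  ∫_0^2 u(x)^2 dx = ∫_0^2 (9*x^8 - 6*x^7 + 13*x^6 - 10*x^5 + 24*x^4 - 10*x^3 + 13*x^2 - 6*x + 9) dx. Term by term:
    ∫_0^2 9*x^8 dx = 512;  ∫_0^2 -6*x^7 dx = -192;  ∫_0^2 13*x^6 dx = 1664/7;
    ∫_0^2 -10*x^5 dx = -320/3;  ∫_0^2 24*x^4 dx = 768/5;  ∫_0^2 -10*x^3 dx = -40;
    ∫_0^2 13*x^2 dx = 104/3;  ∫_0^2 -6*x dx = -12;  ∫_0^2 9 dx = 18.
  Sum: 512 − 192 + 1664/7 − 320/3 + 768/5 − 40 + 104/3 − 12 + 18 = 21186/35.
  ∫_0^2 u'(x)^2 dx = ∫_0^2 (144*x^6 - 72*x^5 + 105*x^4 - 48*x^3 + 22*x^2 - 8*x + 1) dx. Term by term:
    ∫_0^2 144*x^6 dx = 18432/7;  ∫_0^2 -72*x^5 dx = -768;  ∫_0^2 105*x^4 dx = 672;
    ∫_0^2 -48*x^3 dx = -192;  ∫_0^2 22*x^2 dx = 176/3;  ∫_0^2 -8*x dx = -16;
    ∫_0^2 1 dx = 2.
  Sum: 18432/7 − 768 + 672 − 192 + 176/3 − 16 + 2 = 50186/21.
Adding: ||u||_{H^1}^2 = 21186/35 + 50186/21 = 314488/105.


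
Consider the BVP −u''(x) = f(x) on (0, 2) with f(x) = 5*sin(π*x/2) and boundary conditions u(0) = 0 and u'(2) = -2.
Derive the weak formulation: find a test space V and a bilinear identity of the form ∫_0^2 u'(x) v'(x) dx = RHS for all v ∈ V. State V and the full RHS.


V = {v ∈ H^1(0, 2) : v(0) = 0} (test functions vanish at x = 0 where u is specified); weak form: ∫_0^2 u'v' dx = ∫_0^2 (5*sin(π*x/2)) v dx − 2·v(2) for all v ∈ V.

Multiply both sides by a test function v and integrate from 0 to 2:
  ∫_0^2 −u''(x) v(x) dx = ∫_0^2 f(x) v(x) dx.
Integrate the LHS by parts once:
  ∫_0^2 −u'' v dx = −[u'(x) v(x)]_0^2 + ∫_0^2 u'(x) v'(x) dx.
Thus ∫_0^2 u'(x) v'(x) dx = ∫_0^2 f(x) v(x) dx + [u'(x) v(x)]_0^2.
Choose V so that boundary terms are either known or forced to vanish.
Mixed BC: u(0) = 0 (Dirichlet) and u'(2) = -2 (Neumann). Define V = {v ∈ H^1(0, 2) : v(0) = 0}. Then [u' v]_0^2 = u'(2)·v(2) − u'(0)·0 = − 2·v(2).
Weak formulation: find u (satisfying any essential BC) such that ∫_0^2 u'(x) v'(x) dx = ∫_0^2 f v dx − 2·v(2) for all v ∈ V (Dirichlet at 0 absorbed into V; Neumann datum at x = 2 contributes the boundary term).
Substituting f(x) = 5*sin(π*x/2), the right-hand side is ∫_0^2 (5*sin(π*x/2)) v dx − 2·v(2).
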